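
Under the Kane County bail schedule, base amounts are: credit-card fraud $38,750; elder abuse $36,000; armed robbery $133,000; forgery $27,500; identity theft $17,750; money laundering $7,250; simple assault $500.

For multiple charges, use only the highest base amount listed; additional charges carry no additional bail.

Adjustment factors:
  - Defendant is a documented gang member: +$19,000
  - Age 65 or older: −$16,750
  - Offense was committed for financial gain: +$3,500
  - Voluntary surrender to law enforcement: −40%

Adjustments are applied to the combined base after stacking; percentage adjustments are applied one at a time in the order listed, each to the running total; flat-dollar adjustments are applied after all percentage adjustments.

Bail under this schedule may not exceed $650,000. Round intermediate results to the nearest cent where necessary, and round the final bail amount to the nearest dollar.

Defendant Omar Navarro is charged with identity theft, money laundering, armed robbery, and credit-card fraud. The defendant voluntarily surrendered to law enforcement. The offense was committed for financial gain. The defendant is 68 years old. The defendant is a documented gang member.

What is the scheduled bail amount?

$85,550

Base amounts from the schedule: identity theft $17,750; money laundering $7,250; armed robbery $133,000; credit-card fraud $38,750.
Stacking rule: use the highest base only. Highest is armed robbery at $133,000. Combined base = $133,000.
Voluntary surrender to law enforcement (−40%): $133,000 × 0.6 = $79,800.
Defendant is a documented gang member (+$19,000 flat): $79,800 + $19,000 = $98,800.
Age 65 or older (−$16,750 flat): $98,800 − $16,750 = $82,050.
Offense was committed for financial gain (+$3,500 flat): $82,050 + $3,500 = $85,550.
$85,550 is within the $650,000 maximum.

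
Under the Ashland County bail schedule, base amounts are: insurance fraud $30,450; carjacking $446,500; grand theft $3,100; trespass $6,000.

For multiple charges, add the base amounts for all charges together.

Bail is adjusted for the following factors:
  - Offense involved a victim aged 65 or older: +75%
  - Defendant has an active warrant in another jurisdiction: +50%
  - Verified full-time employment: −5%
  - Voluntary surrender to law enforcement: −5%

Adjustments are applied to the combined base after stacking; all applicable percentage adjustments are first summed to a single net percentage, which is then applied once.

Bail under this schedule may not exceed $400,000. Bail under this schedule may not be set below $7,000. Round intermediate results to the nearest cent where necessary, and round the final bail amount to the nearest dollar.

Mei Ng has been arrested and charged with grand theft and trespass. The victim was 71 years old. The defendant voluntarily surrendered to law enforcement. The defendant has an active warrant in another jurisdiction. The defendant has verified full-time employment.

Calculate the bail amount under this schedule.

Base amounts from the schedule: grand theft $3,100; trespass $6,000.
Stacking rule: sum of all bases. $3,100 + $6,000 = $9,100.
Net percentage adjustment: +75% +50% −5% −5% = +115%. $9,100 × 2.15 = $19,565.
$19,565 is within the $400,000 maximum.
$19,565 is at or above the $7,000 minimum.

$19,565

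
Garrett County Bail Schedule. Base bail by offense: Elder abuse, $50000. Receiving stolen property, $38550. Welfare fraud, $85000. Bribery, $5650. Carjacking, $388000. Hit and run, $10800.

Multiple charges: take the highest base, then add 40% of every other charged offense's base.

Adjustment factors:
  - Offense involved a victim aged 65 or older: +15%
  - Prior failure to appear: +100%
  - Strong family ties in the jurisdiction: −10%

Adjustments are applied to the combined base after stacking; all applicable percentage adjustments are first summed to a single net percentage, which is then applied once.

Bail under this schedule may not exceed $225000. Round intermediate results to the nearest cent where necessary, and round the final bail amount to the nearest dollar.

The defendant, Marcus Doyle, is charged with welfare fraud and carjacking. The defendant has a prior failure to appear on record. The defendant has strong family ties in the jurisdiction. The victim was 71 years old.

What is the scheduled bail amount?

$225000

Base amounts from the schedule: welfare fraud $85000; carjacking $388000.
Stacking rule: highest base plus 40% of each additional charge. Highest is carjacking at $388000. Additional: $85000 × 40% = $34000. Combined base = $388000 + $34000 = $422000.
Net percentage adjustment: +15% +100% −10% = +105%. $422000 × 2.05 = $865100.
Result $865100 exceeds the maximum of $225000; bail is capped at $225000.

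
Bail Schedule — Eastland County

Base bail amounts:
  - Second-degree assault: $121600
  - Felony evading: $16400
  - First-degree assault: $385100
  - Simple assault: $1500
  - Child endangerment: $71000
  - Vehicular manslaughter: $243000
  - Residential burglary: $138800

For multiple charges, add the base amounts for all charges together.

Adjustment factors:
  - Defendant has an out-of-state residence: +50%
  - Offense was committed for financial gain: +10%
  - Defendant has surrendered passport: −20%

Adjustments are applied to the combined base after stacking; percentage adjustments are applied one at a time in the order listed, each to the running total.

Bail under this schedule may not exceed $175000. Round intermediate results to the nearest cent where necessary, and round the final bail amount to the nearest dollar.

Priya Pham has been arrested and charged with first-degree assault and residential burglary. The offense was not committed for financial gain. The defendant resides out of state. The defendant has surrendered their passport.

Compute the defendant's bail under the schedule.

Base amounts from the schedule: first-degree assault $385100; residential burglary $138800.
Stacking rule: sum of all bases. $385100 + $138800 = $523900.
Defendant has an out-of-state residence (+50%): $523900 × 1.5 = $785850.
Defendant has surrendered passport (−20%): $785850 × 0.8 = $628680.
Result $628680 exceeds the maximum of $175000; bail is capped at $175000.

$175000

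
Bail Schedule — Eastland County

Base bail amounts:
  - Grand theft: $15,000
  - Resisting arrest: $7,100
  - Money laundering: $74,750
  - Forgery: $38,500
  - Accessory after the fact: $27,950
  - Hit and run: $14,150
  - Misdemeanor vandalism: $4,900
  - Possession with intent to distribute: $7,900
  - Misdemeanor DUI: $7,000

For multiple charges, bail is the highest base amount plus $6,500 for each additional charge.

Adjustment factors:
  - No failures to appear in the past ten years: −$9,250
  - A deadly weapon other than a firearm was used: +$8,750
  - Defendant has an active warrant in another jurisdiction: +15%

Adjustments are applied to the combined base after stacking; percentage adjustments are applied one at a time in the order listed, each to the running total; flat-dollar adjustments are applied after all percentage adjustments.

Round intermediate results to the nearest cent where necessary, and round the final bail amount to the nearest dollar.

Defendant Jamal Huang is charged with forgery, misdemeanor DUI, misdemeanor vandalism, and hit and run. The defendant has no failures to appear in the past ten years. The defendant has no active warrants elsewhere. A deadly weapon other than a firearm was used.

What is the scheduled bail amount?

$57,500

Base amounts from the schedule: forgery $38,500; misdemeanor DUI $7,000; misdemeanor vandalism $4,900; hit and run $14,150.
Stacking rule: highest base plus $6,500 per additional charge. Highest is forgery at $38,500; 3 additional charges → +$19,500. Combined base = $58,000.
No failures to appear in the past ten years (−$9,250 flat): $58,000 − $9,250 = $48,750.
A deadly weapon other than a firearm was used (+$8,750 flat): $48,750 + $8,750 = $57,500.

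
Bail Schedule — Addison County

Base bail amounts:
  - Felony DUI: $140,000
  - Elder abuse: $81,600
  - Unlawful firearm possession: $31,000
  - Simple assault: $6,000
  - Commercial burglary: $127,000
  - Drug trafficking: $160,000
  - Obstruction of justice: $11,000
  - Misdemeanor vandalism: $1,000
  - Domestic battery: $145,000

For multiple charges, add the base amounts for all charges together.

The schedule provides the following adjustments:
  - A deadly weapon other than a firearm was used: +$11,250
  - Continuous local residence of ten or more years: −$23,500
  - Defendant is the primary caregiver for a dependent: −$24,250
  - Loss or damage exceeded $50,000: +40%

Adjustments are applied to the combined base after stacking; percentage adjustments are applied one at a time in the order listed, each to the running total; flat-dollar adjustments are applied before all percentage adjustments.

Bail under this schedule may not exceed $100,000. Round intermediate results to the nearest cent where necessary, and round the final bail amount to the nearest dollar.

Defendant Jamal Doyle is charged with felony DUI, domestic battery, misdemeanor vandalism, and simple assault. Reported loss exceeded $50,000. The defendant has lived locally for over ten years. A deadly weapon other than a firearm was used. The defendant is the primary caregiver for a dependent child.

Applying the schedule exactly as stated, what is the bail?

Base amounts from the schedule: felony DUI $140,000; domestic battery $145,000; misdemeanor vandalism $1,000; simple assault $6,000.
Stacking rule: sum of all bases. $140,000 + $145,000 + $1,000 + $6,000 = $292,000.
A deadly weapon other than a firearm was used (+$11,250 flat): $292,000 + $11,250 = $303,250.
Continuous local residence of ten or more years (−$23,500 flat): $303,250 − $23,500 = $279,750.
Defendant is the primary caregiver for a dependent (−$24,250 flat): $279,750 − $24,250 = $255,500.
Loss or damage exceeded $50,000 (+40%): $255,500 × 1.4 = $357,700.
Result $357,700 exceeds the maximum of $100,000; bail is capped at $100,000.

$100,000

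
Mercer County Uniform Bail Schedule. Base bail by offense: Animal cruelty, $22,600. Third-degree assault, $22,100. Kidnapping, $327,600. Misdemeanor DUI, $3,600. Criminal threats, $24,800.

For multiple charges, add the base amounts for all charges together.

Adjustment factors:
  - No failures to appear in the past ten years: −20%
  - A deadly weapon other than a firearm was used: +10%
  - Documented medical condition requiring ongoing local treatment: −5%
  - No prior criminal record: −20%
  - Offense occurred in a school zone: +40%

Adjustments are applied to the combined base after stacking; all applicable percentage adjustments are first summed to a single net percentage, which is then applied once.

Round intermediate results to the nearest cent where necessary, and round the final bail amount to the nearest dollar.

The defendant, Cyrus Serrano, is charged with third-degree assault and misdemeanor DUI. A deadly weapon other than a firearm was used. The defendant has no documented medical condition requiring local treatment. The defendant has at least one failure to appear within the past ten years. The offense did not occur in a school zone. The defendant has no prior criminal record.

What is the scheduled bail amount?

Base amounts from the schedule: third-degree assault $22,100; misdemeanor DUI $3,600.
Stacking rule: sum of all bases. $22,100 + $3,600 = $25,700.
Net percentage adjustment: +10% −20% = −10%. $25,700 × 0.9 = $23,130.

$23,130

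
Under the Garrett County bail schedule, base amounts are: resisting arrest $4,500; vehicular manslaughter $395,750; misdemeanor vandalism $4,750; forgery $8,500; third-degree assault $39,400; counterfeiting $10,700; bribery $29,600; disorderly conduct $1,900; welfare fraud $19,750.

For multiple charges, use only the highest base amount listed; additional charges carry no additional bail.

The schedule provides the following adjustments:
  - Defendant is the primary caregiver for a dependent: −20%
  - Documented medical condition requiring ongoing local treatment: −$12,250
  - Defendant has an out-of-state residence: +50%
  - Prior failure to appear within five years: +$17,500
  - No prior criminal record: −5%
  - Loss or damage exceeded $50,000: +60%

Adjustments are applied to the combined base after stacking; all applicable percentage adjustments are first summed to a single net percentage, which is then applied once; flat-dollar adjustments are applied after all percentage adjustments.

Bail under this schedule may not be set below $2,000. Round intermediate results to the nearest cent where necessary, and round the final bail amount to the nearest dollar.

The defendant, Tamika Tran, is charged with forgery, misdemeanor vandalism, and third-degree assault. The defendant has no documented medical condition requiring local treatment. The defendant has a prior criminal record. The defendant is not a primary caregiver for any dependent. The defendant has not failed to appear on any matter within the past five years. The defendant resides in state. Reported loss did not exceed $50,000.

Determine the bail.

Base amounts from the schedule: forgery $8,500; misdemeanor vandalism $4,750; third-degree assault $39,400.
Stacking rule: use the highest base only. Highest is third-degree assault at $39,400. Combined base = $39,400.
No adjustment factors apply to this defendant.
$39,400 is at or above the $2,000 minimum.

$39,400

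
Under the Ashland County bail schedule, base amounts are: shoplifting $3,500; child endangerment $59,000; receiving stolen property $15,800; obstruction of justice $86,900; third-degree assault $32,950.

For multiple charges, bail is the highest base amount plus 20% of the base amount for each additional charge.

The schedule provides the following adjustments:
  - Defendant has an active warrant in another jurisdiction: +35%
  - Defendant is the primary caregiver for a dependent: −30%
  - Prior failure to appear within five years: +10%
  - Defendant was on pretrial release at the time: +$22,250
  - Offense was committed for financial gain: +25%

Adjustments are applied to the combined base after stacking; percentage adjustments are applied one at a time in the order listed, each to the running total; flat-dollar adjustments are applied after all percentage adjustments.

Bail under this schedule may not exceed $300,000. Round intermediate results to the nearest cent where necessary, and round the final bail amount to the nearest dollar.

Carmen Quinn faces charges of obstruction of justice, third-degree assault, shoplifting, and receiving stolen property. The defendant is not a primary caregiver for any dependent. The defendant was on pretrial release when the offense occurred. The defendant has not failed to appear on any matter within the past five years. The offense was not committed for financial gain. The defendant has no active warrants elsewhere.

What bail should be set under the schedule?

Base amounts from the schedule: obstruction of justice $86,900; third-degree assault $32,950; shoplifting $3,500; receiving stolen property $15,800.
Stacking rule: highest base plus 20% of each additional charge. Highest is obstruction of justice at $86,900. Additional: $32,950 × 20% = $6,590; $3,500 × 20% = $700; $15,800 × 20% = $3,160. Combined base = $86,900 + $10,450 = $97,350.
Defendant was on pretrial release at the time (+$22,250 flat): $97,350 + $22,250 = $119,600.
$119,600 is within the $300,000 maximum.

$119,600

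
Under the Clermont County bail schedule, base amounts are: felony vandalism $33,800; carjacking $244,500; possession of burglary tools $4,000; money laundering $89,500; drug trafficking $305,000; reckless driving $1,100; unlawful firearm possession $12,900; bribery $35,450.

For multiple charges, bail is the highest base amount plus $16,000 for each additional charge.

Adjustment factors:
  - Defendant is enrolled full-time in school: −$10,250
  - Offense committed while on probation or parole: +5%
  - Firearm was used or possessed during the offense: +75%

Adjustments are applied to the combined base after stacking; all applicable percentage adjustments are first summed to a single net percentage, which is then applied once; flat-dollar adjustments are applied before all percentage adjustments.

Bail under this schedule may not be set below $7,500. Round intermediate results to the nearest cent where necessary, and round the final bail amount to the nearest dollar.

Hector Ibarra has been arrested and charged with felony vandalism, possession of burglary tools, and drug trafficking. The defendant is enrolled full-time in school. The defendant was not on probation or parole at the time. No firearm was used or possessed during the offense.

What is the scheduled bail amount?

Base amounts from the schedule: felony vandalism $33,800; possession of burglary tools $4,000; drug trafficking $305,000.
Stacking rule: highest base plus $16,000 per additional charge. Highest is drug trafficking at $305,000; 2 additional charges → +$32,000. Combined base = $337,000.
Defendant is enrolled full-time in school (−$10,250 flat): $337,000 − $10,250 = $326,750.
$326,750 is at or above the $7,500 minimum.

$326,750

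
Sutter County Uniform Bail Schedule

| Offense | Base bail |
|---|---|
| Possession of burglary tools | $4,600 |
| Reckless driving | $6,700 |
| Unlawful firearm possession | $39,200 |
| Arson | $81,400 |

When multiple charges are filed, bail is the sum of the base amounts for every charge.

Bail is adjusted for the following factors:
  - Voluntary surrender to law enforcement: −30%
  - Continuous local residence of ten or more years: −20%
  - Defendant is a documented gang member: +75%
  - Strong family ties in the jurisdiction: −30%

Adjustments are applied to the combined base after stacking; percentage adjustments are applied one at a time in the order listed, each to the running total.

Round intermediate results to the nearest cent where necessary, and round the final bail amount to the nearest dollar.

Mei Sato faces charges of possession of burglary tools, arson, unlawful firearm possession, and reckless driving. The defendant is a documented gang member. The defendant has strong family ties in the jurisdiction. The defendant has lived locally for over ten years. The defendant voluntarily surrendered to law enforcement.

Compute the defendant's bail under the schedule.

$90,483

Base amounts from the schedule: possession of burglary tools $4,600; arson $81,400; unlawful firearm possession $39,200; reckless driving $6,700.
Stacking rule: sum of all bases. $4,600 + $81,400 + $39,200 + $6,700 = $131,900.
Voluntary surrender to law enforcement (−30%): $131,900 × 0.7 = $92,330.
Continuous local residence of ten or more years (−20%): $92,330 × 0.8 = $73,864.
Defendant is a documented gang member (+75%): $73,864 × 1.75 = $129,262.
Strong family ties in the jurisdiction (−30%): $129,262 × 0.7 = $90,483.40.
Rounded to the nearest dollar: $90,483.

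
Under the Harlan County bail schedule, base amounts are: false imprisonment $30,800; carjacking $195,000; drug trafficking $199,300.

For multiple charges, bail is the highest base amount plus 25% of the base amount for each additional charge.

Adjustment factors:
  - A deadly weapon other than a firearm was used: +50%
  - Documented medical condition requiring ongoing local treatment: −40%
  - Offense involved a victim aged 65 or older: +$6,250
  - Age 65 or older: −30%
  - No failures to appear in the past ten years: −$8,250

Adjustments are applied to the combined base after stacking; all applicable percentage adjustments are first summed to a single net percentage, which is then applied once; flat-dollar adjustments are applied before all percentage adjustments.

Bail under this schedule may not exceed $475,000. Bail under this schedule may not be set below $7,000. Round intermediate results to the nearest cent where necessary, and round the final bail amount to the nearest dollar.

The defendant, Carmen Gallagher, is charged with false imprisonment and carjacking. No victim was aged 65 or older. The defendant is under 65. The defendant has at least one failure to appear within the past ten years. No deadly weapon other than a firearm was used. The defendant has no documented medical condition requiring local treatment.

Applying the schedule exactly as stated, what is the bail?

Base amounts from the schedule: false imprisonment $30,800; carjacking $195,000.
Stacking rule: highest base plus 25% of each additional charge. Highest is carjacking at $195,000. Additional: $30,800 × 25% = $7,700. Combined base = $195,000 + $7,700 = $202,700.
No adjustment factors apply to this defendant.
$202,700 is within the $475,000 maximum.
$202,700 is at or above the $7,000 minimum.

$202,700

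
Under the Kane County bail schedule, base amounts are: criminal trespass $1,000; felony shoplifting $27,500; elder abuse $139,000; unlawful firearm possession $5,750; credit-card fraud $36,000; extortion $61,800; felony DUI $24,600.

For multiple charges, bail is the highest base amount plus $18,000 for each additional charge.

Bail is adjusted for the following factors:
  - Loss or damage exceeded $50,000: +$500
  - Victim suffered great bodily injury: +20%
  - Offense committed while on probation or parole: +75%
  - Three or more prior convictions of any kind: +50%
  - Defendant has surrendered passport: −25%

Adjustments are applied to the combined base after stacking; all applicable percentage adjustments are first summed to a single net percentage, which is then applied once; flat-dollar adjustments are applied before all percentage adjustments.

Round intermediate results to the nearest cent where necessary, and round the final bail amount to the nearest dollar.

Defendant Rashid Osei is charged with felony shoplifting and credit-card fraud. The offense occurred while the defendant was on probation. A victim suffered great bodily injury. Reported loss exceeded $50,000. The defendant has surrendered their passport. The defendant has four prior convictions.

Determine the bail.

Base amounts from the schedule: felony shoplifting $27,500; credit-card fraud $36,000.
Stacking rule: highest base plus $18,000 per additional charge. Highest is credit-card fraud at $36,000; 1 additional charge → +$18,000. Combined base = $54,000.
Loss or damage exceeded $50,000 (+$500 flat): $54,000 + $500 = $54,500.
Net percentage adjustment: +20% +75% +50% −25% = +120%. $54,500 × 2.2 = $119,900.

$119,900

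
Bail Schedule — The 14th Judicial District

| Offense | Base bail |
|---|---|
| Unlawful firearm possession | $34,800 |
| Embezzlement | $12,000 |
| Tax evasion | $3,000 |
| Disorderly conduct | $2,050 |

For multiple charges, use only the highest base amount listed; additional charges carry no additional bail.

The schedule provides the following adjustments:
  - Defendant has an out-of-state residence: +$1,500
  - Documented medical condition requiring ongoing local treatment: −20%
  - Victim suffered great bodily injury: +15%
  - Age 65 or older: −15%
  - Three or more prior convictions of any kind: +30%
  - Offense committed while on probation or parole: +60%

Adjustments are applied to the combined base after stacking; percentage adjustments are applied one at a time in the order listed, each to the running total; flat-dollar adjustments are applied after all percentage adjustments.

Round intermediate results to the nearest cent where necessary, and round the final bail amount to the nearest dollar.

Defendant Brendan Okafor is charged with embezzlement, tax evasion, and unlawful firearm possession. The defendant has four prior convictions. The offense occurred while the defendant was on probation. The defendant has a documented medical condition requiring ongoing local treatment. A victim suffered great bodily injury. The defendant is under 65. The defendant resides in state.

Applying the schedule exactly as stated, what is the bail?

Base amounts from the schedule: embezzlement $12,000; tax evasion $3,000; unlawful firearm possession $34,800.
Stacking rule: use the highest base only. Highest is unlawful firearm possession at $34,800. Combined base = $34,800.
Documented medical condition requiring ongoing local treatment (−20%): $34,800 × 0.8 = $27,840.
Victim suffered great bodily injury (+15%): $27,840 × 1.15 = $32,016.
Three or more prior convictions of any kind (+30%): $32,016 × 1.3 = $41,620.80.
Offense committed while on probation or parole (+60%): $41,620.80 × 1.6 = $66,593.28.
Rounded to the nearest dollar: $66,593.

$66,593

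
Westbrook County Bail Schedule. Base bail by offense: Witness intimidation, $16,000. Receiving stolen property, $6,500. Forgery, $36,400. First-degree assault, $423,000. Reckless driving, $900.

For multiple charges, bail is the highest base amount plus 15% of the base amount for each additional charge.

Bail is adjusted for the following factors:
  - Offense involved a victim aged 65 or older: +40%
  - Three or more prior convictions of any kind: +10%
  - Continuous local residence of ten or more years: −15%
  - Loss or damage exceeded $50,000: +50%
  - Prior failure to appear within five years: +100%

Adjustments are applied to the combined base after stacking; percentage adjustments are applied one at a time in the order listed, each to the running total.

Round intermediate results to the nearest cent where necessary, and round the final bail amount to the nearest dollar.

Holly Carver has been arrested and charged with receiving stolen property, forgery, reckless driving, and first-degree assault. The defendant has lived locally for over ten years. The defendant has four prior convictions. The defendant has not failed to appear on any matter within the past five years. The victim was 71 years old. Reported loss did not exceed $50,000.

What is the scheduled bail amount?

$562,307

Base amounts from the schedule: receiving stolen property $6,500; forgery $36,400; reckless driving $900; first-degree assault $423,000.
Stacking rule: highest base plus 15% of each additional charge. Highest is first-degree assault at $423,000. Additional: $6,500 × 15% = $975; $36,400 × 15% = $5,460; $900 × 15% = $135. Combined base = $423,000 + $6,570 = $429,570.
Offense involved a victim aged 65 or older (+40%): $429,570 × 1.4 = $601,398.
Three or more prior convictions of any kind (+10%): $601,398 × 1.1 = $661,537.80.
Continuous local residence of ten or more years (−15%): $661,537.80 × 0.85 = $562,307.13.
Rounded to the nearest dollar: $562,307.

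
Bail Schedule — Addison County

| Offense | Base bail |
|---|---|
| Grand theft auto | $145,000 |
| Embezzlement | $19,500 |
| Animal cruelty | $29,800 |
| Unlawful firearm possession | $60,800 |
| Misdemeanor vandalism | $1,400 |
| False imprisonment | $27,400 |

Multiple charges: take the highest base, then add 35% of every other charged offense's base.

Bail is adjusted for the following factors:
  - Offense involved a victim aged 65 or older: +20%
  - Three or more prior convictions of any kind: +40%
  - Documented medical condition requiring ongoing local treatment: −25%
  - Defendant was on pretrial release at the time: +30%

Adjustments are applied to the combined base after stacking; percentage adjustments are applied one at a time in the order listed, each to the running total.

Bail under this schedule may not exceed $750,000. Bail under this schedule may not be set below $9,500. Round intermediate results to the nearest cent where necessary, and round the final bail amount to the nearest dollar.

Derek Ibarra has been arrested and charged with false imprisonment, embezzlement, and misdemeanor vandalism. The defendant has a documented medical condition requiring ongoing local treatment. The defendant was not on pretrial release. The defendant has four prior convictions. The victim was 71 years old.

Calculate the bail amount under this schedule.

Base amounts from the schedule: false imprisonment $27,400; embezzlement $19,500; misdemeanor vandalism $1,400.
Stacking rule: highest base plus 35% of each additional charge. Highest is false imprisonment at $27,400. Additional: $19,500 × 35% = $6,825; $1,400 × 35% = $490. Combined base = $27,400 + $7,315 = $34,715.
Offense involved a victim aged 65 or older (+20%): $34,715 × 1.2 = $41,658.
Three or more prior convictions of any kind (+40%): $41,658 × 1.4 = $58,321.20.
Documented medical condition requiring ongoing local treatment (−25%): $58,321.20 × 0.75 = $43,740.90.
$43,740.90 is within the $750,000 maximum.
$43,740.90 is at or above the $9,500 minimum.
Rounded to the nearest dollar: $43,741.

$43,741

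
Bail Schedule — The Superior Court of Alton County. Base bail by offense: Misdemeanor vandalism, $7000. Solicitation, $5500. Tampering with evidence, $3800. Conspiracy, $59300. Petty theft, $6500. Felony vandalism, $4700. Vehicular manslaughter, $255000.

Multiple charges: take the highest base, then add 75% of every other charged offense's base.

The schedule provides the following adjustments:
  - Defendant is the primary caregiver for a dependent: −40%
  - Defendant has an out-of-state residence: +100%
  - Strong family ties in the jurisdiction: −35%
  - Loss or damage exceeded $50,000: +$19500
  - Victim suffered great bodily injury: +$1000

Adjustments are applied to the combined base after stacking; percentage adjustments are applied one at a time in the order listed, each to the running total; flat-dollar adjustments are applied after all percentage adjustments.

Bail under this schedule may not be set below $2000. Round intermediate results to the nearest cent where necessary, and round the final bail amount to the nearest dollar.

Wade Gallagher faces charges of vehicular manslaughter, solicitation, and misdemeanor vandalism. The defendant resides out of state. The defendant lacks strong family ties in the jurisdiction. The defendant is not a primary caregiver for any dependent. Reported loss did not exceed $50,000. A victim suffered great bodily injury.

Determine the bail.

$529750

Base amounts from the schedule: vehicular manslaughter $255000; solicitation $5500; misdemeanor vandalism $7000.
Stacking rule: highest base plus 75% of each additional charge. Highest is vehicular manslaughter at $255000. Additional: $5500 × 75% = $4125; $7000 × 75% = $5250. Combined base = $255000 + $9375 = $264375.
Defendant has an out-of-state residence (+100%): $264375 × 2 = $528750.
Victim suffered great bodily injury (+$1000 flat): $528750 + $1000 = $529750.
$529750 is at or above the $2000 minimum.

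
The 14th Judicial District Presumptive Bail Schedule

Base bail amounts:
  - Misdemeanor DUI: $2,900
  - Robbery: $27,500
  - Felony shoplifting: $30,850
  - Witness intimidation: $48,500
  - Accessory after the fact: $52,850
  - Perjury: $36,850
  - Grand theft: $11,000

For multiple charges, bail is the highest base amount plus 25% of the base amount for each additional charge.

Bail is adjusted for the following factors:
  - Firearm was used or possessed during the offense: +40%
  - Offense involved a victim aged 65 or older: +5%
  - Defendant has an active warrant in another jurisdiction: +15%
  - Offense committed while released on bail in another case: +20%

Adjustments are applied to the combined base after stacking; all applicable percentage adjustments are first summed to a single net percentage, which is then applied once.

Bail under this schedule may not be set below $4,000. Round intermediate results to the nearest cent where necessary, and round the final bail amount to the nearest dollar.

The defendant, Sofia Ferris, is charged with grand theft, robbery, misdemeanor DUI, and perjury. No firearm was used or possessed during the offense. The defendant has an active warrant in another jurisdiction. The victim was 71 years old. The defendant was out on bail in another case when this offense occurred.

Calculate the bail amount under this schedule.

Base amounts from the schedule: grand theft $11,000; robbery $27,500; misdemeanor DUI $2,900; perjury $36,850.
Stacking rule: highest base plus 25% of each additional charge. Highest is perjury at $36,850. Additional: $11,000 × 25% = $2,750; $27,500 × 25% = $6,875; $2,900 × 25% = $725. Combined base = $36,850 + $10,350 = $47,200.
Net percentage adjustment: +5% +15% +20% = +40%. $47,200 × 1.4 = $66,080.
$66,080 is at or above the $4,000 minimum.

$66,080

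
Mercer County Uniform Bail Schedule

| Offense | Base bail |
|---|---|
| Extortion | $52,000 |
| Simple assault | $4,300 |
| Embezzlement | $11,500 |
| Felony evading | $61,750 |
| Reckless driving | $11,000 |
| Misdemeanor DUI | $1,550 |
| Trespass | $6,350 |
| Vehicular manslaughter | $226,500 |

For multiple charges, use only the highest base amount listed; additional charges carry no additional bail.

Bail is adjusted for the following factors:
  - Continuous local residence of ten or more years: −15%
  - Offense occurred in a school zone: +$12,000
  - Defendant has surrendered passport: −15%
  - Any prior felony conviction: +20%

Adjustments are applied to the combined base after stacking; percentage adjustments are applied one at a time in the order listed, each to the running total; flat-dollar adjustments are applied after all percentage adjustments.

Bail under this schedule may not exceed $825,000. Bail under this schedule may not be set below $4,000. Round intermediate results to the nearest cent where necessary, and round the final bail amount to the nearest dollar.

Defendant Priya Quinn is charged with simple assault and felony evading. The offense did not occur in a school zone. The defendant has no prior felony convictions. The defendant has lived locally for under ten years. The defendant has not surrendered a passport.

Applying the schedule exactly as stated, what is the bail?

$61,750

Base amounts from the schedule: simple assault $4,300; felony evading $61,750.
Stacking rule: use the highest base only. Highest is felony evading at $61,750. Combined base = $61,750.
No adjustment factors apply to this defendant.
$61,750 is within the $825,000 maximum.
$61,750 is at or above the $4,000 minimum.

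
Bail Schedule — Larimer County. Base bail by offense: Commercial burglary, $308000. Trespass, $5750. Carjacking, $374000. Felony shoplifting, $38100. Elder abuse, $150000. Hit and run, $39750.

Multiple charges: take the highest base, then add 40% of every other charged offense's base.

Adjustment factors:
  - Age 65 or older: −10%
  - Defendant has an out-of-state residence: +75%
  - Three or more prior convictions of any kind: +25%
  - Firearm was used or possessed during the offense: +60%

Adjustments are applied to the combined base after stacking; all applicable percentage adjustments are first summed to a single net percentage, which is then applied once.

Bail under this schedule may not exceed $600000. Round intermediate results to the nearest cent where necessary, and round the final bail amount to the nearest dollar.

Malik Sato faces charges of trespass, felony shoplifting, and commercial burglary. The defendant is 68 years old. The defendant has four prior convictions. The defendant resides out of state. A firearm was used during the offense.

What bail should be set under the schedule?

$600000

Base amounts from the schedule: trespass $5750; felony shoplifting $38100; commercial burglary $308000.
Stacking rule: highest base plus 40% of each additional charge. Highest is commercial burglary at $308000. Additional: $5750 × 40% = $2300; $38100 × 40% = $15240. Combined base = $308000 + $17540 = $325540.
Net percentage adjustment: −10% +75% +25% +60% = +150%. $325540 × 2.5 = $813850.
Result $813850 exceeds the maximum of $600000; bail is capped at $600000.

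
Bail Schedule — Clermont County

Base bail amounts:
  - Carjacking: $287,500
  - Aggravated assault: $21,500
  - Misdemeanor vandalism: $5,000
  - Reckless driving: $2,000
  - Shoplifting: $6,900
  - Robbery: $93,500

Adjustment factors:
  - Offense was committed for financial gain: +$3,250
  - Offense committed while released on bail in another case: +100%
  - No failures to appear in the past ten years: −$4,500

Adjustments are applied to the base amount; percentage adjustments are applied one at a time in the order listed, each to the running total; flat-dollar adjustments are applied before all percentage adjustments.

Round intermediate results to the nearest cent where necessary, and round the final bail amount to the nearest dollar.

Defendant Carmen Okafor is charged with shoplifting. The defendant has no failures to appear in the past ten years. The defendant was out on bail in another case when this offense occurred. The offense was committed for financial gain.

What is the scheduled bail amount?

Base amounts from the schedule: shoplifting $6,900.
Single charge. Combined base = $6,900.
Offense was committed for financial gain (+$3,250 flat): $6,900 + $3,250 = $10,150.
No failures to appear in the past ten years (−$4,500 flat): $10,150 − $4,500 = $5,650.
Offense committed while released on bail in another case (+100%): $5,650 × 2 = $11,300.

$11,300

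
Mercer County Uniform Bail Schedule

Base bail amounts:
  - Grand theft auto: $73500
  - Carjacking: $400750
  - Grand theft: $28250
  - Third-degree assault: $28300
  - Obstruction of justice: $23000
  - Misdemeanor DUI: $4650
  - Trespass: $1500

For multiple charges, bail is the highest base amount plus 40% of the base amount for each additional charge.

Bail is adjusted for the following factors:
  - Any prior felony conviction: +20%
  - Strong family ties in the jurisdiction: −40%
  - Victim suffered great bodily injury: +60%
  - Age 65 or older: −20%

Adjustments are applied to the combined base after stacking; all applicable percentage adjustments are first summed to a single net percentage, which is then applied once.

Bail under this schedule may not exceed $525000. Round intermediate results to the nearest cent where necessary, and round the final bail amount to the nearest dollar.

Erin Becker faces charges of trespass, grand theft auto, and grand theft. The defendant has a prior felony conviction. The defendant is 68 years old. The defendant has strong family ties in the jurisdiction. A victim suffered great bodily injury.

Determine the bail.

Base amounts from the schedule: trespass $1500; grand theft auto $73500; grand theft $28250.
Stacking rule: highest base plus 40% of each additional charge. Highest is grand theft auto at $73500. Additional: $1500 × 40% = $600; $28250 × 40% = $11300. Combined base = $73500 + $11900 = $85400.
Net percentage adjustment: +20% −40% +60% −20% = +20%. $85400 × 1.2 = $102480.
$102480 is within the $525000 maximum.

$102480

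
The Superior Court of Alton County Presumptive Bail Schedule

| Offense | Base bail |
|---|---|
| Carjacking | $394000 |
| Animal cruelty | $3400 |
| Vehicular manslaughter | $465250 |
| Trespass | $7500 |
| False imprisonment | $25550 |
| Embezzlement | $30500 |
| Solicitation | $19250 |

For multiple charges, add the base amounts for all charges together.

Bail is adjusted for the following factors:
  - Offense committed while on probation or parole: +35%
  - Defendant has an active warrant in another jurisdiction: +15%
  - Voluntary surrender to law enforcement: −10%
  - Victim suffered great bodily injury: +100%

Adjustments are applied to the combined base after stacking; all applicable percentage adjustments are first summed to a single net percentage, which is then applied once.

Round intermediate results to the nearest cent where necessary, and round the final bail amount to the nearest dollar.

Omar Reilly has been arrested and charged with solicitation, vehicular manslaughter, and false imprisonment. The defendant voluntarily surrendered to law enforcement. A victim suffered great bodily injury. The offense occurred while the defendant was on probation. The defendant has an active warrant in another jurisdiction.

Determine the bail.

$1224120

Base amounts from the schedule: solicitation $19250; vehicular manslaughter $465250; false imprisonment $25550.
Stacking rule: sum of all bases. $19250 + $465250 + $25550 = $510050.
Net percentage adjustment: +35% +15% −10% +100% = +140%. $510050 × 2.4 = $1224120.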